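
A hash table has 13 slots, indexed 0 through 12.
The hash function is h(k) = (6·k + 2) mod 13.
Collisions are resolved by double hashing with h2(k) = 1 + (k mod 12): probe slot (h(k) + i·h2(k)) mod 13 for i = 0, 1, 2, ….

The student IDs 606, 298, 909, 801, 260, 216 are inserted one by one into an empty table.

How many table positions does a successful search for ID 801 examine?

2

Insert 606: h=11, slot 11 empty -> index 11.
Insert 298: h=9, slot 9 empty -> index 9.
Insert 909: h=9, h2=10, slot 9 occupied -> index 6.
Insert 801: h=11, h2=10, slot 11 occupied -> index 8.
Insert 260: h=2, slot 2 empty -> index 2.
Insert 216: h=11, h2=1, slot 11 occupied -> index 12.
Table: [∅, ∅, 260, ∅, ∅, ∅, 909, ∅, 801, 298, ∅, 606, 216]
Lookup 801: h=11, h2=10, probe 11,8 → found at 8.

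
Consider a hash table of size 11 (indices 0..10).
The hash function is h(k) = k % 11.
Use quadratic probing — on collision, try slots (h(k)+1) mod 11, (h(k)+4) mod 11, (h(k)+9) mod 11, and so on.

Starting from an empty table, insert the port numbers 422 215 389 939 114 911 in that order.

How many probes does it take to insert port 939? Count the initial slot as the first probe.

3

422: h=4 → slot 4
215: h=6 → slot 6
389: h=4, probe 4,5 → slot 5
939: h=4, probe 4,5,8 → slot 8
114: h=4, probe 4,5,8,2 → slot 2
911: h=9 → slot 9
Table: [-, -, 114, -, 422, 389, 215, -, 939, 911, -]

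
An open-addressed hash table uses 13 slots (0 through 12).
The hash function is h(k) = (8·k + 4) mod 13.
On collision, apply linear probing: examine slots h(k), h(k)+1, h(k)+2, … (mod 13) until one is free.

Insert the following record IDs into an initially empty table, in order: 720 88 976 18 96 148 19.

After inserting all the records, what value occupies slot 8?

96

720: h=5 -> slot 5
88: h=6 -> slot 6
976: h=12 -> slot 12
18: h=5, probe 5,6,7 -> slot 7
96: h=5, probe 5,6,7,8 -> slot 8
148: h=5, probe 5,6,7,8,9 -> slot 9
19: h=0 -> slot 0
Table: [19, ∅, ∅, ∅, ∅, 720, 88, 18, 96, 148, ∅, ∅, 976]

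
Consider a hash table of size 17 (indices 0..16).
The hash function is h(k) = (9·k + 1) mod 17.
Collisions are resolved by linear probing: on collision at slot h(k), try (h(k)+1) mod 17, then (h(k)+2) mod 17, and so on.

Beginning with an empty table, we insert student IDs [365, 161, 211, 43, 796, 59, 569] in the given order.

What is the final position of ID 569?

365: h=5 => slot 5
161: h=5, probe 5,6 => slot 6
211: h=13 => slot 13
43: h=14 => slot 14
796: h=8 => slot 8
59: h=5, probe 5,6,7 => slot 7
569: h=5, probe 5,6,7,8,9 => slot 9
Table: [_, _, _, _, _, 365, 161, 59, 796, 569, _, _, _, 211, 43, _, _]

9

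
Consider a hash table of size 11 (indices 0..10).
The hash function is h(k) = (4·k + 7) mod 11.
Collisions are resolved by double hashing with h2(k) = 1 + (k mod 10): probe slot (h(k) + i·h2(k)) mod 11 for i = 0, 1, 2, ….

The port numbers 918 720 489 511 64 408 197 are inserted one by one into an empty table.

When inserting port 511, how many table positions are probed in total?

2

918 hashes to 5; slot 5 is free → place at 5.
720 hashes to 5, h2=1; 5 taken → place at 6.
489 hashes to 5, h2=10; 5 taken → place at 4.
511 hashes to 5, h2=2; 5 taken → place at 7.
64 hashes to 10; slot 10 is free → place at 10.
408 hashes to 0; slot 0 is free → place at 0.
197 hashes to 3; slot 3 is free → place at 3.
Table: [408, ., ., 197, 489, 918, 720, 511, ., ., 64]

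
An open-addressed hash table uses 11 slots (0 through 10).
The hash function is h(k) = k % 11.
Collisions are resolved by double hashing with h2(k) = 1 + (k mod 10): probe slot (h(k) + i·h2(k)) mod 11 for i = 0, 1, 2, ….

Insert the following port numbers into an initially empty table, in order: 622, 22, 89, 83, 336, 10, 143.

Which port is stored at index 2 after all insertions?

336

622: h=6 → slot 6
22: h=0 → slot 0
89: h=1 → slot 1
83: h=6, h2=4, probe 6,10 → slot 10
336: h=6, h2=7, probe 6,2 → slot 2
10: h=10, h2=1, probe 10,0,1,2,3 → slot 3
143: h=0, h2=4, probe 0,4 → slot 4
Table: [22, 89, 336, 10, 143, ., 622, ., ., ., 83]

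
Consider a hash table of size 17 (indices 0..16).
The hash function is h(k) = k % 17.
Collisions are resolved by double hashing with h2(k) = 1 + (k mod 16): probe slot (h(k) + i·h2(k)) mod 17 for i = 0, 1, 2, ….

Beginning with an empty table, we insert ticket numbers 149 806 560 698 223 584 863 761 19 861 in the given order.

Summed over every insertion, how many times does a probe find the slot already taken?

149 hashes to 13; slot 13 is free => place at 13.
806 hashes to 7; slot 7 is free => place at 7.
560 hashes to 16; slot 16 is free => place at 16.
698 hashes to 1; slot 1 is free => place at 1.
223 hashes to 2; slot 2 is free => place at 2.
584 hashes to 6; slot 6 is free => place at 6.
863 hashes to 13, h2=16; 13 taken => place at 12.
761 hashes to 13, h2=10; 13,6,16 taken => place at 9.
19 hashes to 2, h2=4; 2,6 taken => place at 10.
861 hashes to 11; slot 11 is free => place at 11.
Table: [—, 698, 223, —, —, —, 584, 806, —, 761, 19, 861, 863, 149, —, —, 560]

6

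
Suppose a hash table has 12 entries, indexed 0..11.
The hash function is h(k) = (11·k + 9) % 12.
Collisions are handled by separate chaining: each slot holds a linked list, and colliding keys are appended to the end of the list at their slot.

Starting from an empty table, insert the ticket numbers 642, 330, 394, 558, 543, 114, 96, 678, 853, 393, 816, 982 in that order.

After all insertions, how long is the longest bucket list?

Insert 642: h=3, bucket 3 empty → new chain.
Insert 330: h=3, bucket 3 nonempty → append to chain.
Insert 394: h=11, bucket 11 empty → new chain.
Insert 558: h=3, bucket 3 nonempty → append to chain.
Insert 543: h=6, bucket 6 empty → new chain.
Insert 114: h=3, bucket 3 nonempty → append to chain.
Insert 96: h=9, bucket 9 empty → new chain.
Insert 678: h=3, bucket 3 nonempty → append to chain.
Insert 853: h=8, bucket 8 empty → new chain.
Insert 393: h=0, bucket 0 empty → new chain.
Insert 816: h=9, bucket 9 nonempty → append to chain.
Insert 982: h=11, bucket 11 nonempty → append to chain.
Final buckets:
0: 393
1: ∅
2: ∅
3: 642 -> 330 -> 558 -> 114 -> 678
4: ∅
5: ∅
6: 543
7: ∅
8: 853
9: 96 -> 816
10: ∅
11: 394 -> 982

5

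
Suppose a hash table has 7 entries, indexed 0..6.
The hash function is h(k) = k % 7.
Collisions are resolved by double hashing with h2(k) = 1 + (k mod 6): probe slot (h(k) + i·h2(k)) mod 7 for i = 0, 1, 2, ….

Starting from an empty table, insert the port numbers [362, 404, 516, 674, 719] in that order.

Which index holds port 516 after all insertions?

6

362 hashes to 5; slot 5 is free → place at 5.
404 hashes to 5, h2=3; 5 taken → place at 1.
516 hashes to 5, h2=1; 5 taken → place at 6.
674 hashes to 2; slot 2 is free → place at 2.
719 hashes to 5, h2=6; 5 taken → place at 4.
Table: [_, 404, 674, _, 719, 362, 516]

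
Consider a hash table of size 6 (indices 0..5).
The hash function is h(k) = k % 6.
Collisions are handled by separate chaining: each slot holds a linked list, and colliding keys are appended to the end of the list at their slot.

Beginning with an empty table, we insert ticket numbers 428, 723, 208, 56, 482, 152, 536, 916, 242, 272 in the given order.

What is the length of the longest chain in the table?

7

Insert 428: h=2, bucket 2 empty → new chain.
Insert 723: h=3, bucket 3 empty → new chain.
Insert 208: h=4, bucket 4 empty → new chain.
Insert 56: h=2, bucket 2 nonempty → append to chain.
Insert 482: h=2, bucket 2 nonempty → append to chain.
Insert 152: h=2, bucket 2 nonempty → append to chain.
Insert 536: h=2, bucket 2 nonempty → append to chain.
Insert 916: h=4, bucket 4 nonempty → append to chain.
Insert 242: h=2, bucket 2 nonempty → append to chain.
Insert 272: h=2, bucket 2 nonempty → append to chain.
Final buckets:
0: ∅
1: ∅
2: 428 -> 56 -> 482 -> 152 -> 536 -> 242 -> 272
3: 723
4: 208 -> 916
5: ∅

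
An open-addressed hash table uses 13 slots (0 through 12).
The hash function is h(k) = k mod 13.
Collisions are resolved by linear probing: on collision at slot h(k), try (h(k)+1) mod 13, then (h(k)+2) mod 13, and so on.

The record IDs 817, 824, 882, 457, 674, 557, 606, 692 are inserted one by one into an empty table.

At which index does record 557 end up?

1

817 hashes to 11; slot 11 is free → place at 11.
824 hashes to 5; slot 5 is free → place at 5.
882 hashes to 11; 11 taken → place at 12.
457 hashes to 2; slot 2 is free → place at 2.
674 hashes to 11; 11,12 taken → place at 0.
557 hashes to 11; 11,12,0 taken → place at 1.
606 hashes to 8; slot 8 is free → place at 8.
692 hashes to 3; slot 3 is free → place at 3.
Table: [674, 557, 457, 692, ∅, 824, ∅, ∅, 606, ∅, ∅, 817, 882]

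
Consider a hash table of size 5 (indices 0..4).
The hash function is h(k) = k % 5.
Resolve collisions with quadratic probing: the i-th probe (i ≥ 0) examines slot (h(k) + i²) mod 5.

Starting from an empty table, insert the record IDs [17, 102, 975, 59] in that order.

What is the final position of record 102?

3

17 hashes to 2; slot 2 is free => place at 2.
102 hashes to 2; 2 taken => place at 3.
975 hashes to 0; slot 0 is free => place at 0.
59 hashes to 4; slot 4 is free => place at 4.
Table: [975, -, 17, 102, 59]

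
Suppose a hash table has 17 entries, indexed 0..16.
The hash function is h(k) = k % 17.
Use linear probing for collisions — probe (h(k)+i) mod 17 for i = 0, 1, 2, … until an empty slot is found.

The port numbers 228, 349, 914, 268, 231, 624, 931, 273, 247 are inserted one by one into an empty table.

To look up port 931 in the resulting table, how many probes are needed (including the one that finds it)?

3

228 hashes to 7; slot 7 is free => place at 7.
349 hashes to 9; slot 9 is free => place at 9.
914 hashes to 13; slot 13 is free => place at 13.
268 hashes to 13; 13 taken => place at 14.
231 hashes to 10; slot 10 is free => place at 10.
624 hashes to 12; slot 12 is free => place at 12.
931 hashes to 13; 13,14 taken => place at 15.
273 hashes to 1; slot 1 is free => place at 1.
247 hashes to 9; 9,10 taken => place at 11.
Table: [∅, 273, ∅, ∅, ∅, ∅, ∅, 228, ∅, 349, 231, 247, 624, 914, 268, 931, ∅]
Lookup 931: h=13, probe 13,14,15 → found at 15.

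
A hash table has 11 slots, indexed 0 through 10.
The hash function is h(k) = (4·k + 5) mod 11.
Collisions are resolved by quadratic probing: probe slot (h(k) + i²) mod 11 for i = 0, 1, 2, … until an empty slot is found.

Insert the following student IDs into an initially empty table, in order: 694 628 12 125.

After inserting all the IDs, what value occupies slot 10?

694: h=9 => slot 9
628: h=9, probe 9,10 => slot 10
12: h=9, probe 9,10,2 => slot 2
125: h=10, probe 10,0 => slot 0
Table: [125, ∅, 12, ∅, ∅, ∅, ∅, ∅, ∅, 694, 628]

628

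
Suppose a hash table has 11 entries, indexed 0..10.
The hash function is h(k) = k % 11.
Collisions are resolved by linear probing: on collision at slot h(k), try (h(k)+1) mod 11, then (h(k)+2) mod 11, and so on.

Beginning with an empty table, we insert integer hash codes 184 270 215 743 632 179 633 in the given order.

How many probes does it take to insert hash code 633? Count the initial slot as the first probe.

5

184 hashes to 8; slot 8 is free -> place at 8.
270 hashes to 6; slot 6 is free -> place at 6.
215 hashes to 6; 6 taken -> place at 7.
743 hashes to 6; 6,7,8 taken -> place at 9.
632 hashes to 5; slot 5 is free -> place at 5.
179 hashes to 3; slot 3 is free -> place at 3.
633 hashes to 6; 6,7,8,9 taken -> place at 10.
Table: [—, —, —, 179, —, 632, 270, 215, 184, 743, 633]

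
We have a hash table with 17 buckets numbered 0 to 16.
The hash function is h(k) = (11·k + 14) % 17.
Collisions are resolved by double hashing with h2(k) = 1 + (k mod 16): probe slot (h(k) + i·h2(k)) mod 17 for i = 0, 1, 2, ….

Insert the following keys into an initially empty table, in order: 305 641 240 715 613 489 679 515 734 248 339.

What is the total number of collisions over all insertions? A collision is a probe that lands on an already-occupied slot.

305: h=3 -> slot 3
641: h=10 -> slot 10
240: h=2 -> slot 2
715: h=8 -> slot 8
613: h=8, h2=6, probe 8,14 -> slot 14
489: h=4 -> slot 4
679: h=3, h2=8, probe 3,11 -> slot 11
515: h=1 -> slot 1
734: h=13 -> slot 13
248: h=5 -> slot 5
339: h=3, h2=4, probe 3,7 -> slot 7
Table: [_, 515, 240, 305, 489, 248, _, 339, 715, _, 641, 679, _, 734, 613, _, _]

3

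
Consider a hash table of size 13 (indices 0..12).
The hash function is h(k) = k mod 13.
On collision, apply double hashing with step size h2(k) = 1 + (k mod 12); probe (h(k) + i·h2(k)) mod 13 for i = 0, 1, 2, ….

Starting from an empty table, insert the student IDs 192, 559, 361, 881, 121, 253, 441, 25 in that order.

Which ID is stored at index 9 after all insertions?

Insert 192: h=10, slot 10 empty → index 10.
Insert 559: h=0, slot 0 empty → index 0.
Insert 361: h=10, h2=2, slot 10 occupied → index 12.
Insert 881: h=10, h2=6, slot 10 occupied → index 3.
Insert 121: h=4, slot 4 empty → index 4.
Insert 253: h=6, slot 6 empty → index 6.
Insert 441: h=12, h2=10, slot 12 occupied → index 9.
Insert 25: h=12, h2=2, slot 12 occupied → index 1.
Table: [559, 25, ∅, 881, 121, ∅, 253, ∅, ∅, 441, 192, ∅, 361]

441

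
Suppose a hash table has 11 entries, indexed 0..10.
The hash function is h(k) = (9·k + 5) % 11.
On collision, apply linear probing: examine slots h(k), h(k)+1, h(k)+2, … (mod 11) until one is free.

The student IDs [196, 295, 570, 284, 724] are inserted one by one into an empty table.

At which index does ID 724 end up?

2

196: h=9 → slot 9
295: h=9, probe 9,10 → slot 10
570: h=9, probe 9,10,0 → slot 0
284: h=9, probe 9,10,0,1 → slot 1
724: h=9, probe 9,10,0,1,2 → slot 2
Table: [570, 284, 724, -, -, -, -, -, -, 196, 295]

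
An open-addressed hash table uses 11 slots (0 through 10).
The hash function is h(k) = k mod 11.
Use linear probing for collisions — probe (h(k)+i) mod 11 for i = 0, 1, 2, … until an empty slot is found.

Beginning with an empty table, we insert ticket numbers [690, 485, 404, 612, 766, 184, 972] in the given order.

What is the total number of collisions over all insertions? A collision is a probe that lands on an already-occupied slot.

7

Insert 690: h=8, slot 8 empty => index 8.
Insert 485: h=1, slot 1 empty => index 1.
Insert 404: h=8, slot 8 occupied => index 9.
Insert 612: h=7, slot 7 empty => index 7.
Insert 766: h=7, slots 7,8,9 occupied => index 10.
Insert 184: h=8, slots 8,9,10 occupied => index 0.
Insert 972: h=4, slot 4 empty => index 4.
Table: [184, 485, _, _, 972, _, _, 612, 690, 404, 766]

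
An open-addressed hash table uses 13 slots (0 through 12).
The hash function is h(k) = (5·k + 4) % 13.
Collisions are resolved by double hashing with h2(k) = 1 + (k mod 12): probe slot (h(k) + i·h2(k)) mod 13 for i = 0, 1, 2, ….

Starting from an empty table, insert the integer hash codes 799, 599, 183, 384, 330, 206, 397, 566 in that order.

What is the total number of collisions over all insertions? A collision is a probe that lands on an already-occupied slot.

799 hashes to 8; slot 8 is free => place at 8.
599 hashes to 9; slot 9 is free => place at 9.
183 hashes to 9, h2=4; 9 taken => place at 0.
384 hashes to 0, h2=1; 0 taken => place at 1.
330 hashes to 3; slot 3 is free => place at 3.
206 hashes to 7; slot 7 is free => place at 7.
397 hashes to 0, h2=2; 0 taken => place at 2.
566 hashes to 0, h2=3; 0,3 taken => place at 6.
Table: [183, 384, 397, 330, ., ., 566, 206, 799, 599, ., ., .]

5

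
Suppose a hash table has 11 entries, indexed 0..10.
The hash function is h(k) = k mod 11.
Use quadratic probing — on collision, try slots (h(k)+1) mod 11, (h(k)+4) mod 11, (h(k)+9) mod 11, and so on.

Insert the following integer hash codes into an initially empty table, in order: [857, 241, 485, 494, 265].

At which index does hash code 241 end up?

857 hashes to 10; slot 10 is free -> place at 10.
241 hashes to 10; 10 taken -> place at 0.
485 hashes to 1; slot 1 is free -> place at 1.
494 hashes to 10; 10,0 taken -> place at 3.
265 hashes to 1; 1 taken -> place at 2.
Table: [241, 485, 265, 494, _, _, _, _, _, _, 857]

0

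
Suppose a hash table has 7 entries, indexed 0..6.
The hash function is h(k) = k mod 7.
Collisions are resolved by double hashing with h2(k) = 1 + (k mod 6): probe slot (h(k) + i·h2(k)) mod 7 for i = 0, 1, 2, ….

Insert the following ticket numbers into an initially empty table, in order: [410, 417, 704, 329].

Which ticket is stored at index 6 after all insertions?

Insert 410: h=4, slot 4 empty -> index 4.
Insert 417: h=4, h2=4, slot 4 occupied -> index 1.
Insert 704: h=4, h2=3, slot 4 occupied -> index 0.
Insert 329: h=0, h2=6, slot 0 occupied -> index 6.
Table: [704, 417, _, _, 410, _, 329]

329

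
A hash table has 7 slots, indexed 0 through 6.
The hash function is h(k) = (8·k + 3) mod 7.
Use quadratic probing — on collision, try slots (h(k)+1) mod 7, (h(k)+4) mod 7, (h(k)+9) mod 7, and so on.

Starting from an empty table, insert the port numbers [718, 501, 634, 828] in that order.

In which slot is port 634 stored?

718: h=0 → slot 0
501: h=0, probe 0,1 → slot 1
634: h=0, probe 0,1,4 → slot 4
828: h=5 → slot 5
Table: [718, 501, ∅, ∅, 634, 828, ∅]

4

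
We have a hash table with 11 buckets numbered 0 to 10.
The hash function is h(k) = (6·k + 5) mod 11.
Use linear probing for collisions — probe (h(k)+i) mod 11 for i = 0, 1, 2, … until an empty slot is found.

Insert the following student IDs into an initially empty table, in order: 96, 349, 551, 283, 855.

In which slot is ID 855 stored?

96: h=9 => slot 9
349: h=9, probe 9,10 => slot 10
551: h=0 => slot 0
283: h=9, probe 9,10,0,1 => slot 1
855: h=9, probe 9,10,0,1,2 => slot 2
Table: [551, 283, 855, ∅, ∅, ∅, ∅, ∅, ∅, 96, 349]

2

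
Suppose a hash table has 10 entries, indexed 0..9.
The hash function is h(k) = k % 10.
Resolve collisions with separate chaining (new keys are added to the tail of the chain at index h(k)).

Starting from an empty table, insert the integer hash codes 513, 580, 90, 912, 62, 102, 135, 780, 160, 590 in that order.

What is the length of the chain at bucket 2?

513 → bucket 3
580 → bucket 0
90 → bucket 0 (collision)
912 → bucket 2
62 → bucket 2 (collision)
102 → bucket 2 (collision)
135 → bucket 5
780 → bucket 0 (collision)
160 → bucket 0 (collision)
590 → bucket 0 (collision)
Final buckets:
0: 580 -> 90 -> 780 -> 160 -> 590
1: —
2: 912 -> 62 -> 102
3: 513
4: —
5: 135
6: —
7: —
8: —
9: —

3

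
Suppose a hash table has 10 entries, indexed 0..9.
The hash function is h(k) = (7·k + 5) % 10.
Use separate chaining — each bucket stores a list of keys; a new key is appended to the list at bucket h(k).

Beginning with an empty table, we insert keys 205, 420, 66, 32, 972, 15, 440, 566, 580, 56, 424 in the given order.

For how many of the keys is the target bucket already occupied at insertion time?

6

205 → bucket 0
420 → bucket 5
66 → bucket 7
32 → bucket 9
972 → bucket 9 (collision)
15 → bucket 0 (collision)
440 → bucket 5 (collision)
566 → bucket 7 (collision)
580 → bucket 5 (collision)
56 → bucket 7 (collision)
424 → bucket 3
Final buckets:
0: 205 -> 15
1: ∅
2: ∅
3: 424
4: ∅
5: 420 -> 440 -> 580
6: ∅
7: 66 -> 566 -> 56
8: ∅
9: 32 -> 972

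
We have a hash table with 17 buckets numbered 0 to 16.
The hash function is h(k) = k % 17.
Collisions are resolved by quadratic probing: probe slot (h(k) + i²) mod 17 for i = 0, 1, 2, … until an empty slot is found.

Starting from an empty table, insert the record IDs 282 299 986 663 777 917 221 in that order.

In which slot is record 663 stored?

282 hashes to 10; slot 10 is free => place at 10.
299 hashes to 10; 10 taken => place at 11.
986 hashes to 0; slot 0 is free => place at 0.
663 hashes to 0; 0 taken => place at 1.
777 hashes to 12; slot 12 is free => place at 12.
917 hashes to 16; slot 16 is free => place at 16.
221 hashes to 0; 0,1 taken => place at 4.
Table: [986, 663, —, —, 221, —, —, —, —, —, 282, 299, 777, —, —, —, 917]

1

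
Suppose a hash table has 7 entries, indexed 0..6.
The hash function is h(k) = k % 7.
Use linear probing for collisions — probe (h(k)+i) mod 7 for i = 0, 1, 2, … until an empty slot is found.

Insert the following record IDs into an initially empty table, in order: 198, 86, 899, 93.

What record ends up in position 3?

198: h=2 → slot 2
86: h=2, probe 2,3 → slot 3
899: h=3, probe 3,4 → slot 4
93: h=2, probe 2,3,4,5 → slot 5
Table: [_, _, 198, 86, 899, 93, _]

86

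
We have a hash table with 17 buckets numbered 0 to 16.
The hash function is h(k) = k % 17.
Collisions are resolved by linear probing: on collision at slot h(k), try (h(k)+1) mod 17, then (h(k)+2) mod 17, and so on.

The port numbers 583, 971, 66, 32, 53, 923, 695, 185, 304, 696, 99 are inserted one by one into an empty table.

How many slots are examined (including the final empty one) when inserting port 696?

9

Insert 583: h=5, slot 5 empty => index 5.
Insert 971: h=2, slot 2 empty => index 2.
Insert 66: h=15, slot 15 empty => index 15.
Insert 32: h=15, slot 15 occupied => index 16.
Insert 53: h=2, slot 2 occupied => index 3.
Insert 923: h=5, slot 5 occupied => index 6.
Insert 695: h=15, slots 15,16 occupied => index 0.
Insert 185: h=15, slots 15,16,0 occupied => index 1.
Insert 304: h=15, slots 15,16,0,1,2,3 occupied => index 4.
Insert 696: h=16, slots 16,0,1,2,3,4,5,6 occupied => index 7.
Insert 99: h=14, slot 14 empty => index 14.
Table: [695, 185, 971, 53, 304, 583, 923, 696, ∅, ∅, ∅, ∅, ∅, ∅, 99, 66, 32]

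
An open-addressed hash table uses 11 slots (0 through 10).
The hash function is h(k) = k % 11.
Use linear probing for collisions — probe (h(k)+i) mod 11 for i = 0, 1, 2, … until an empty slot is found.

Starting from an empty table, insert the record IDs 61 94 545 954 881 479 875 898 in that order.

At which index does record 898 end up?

2

61 hashes to 6; slot 6 is free → place at 6.
94 hashes to 6; 6 taken → place at 7.
545 hashes to 6; 6,7 taken → place at 8.
954 hashes to 8; 8 taken → place at 9.
881 hashes to 1; slot 1 is free → place at 1.
479 hashes to 6; 6,7,8,9 taken → place at 10.
875 hashes to 6; 6,7,8,9,10 taken → place at 0.
898 hashes to 7; 7,8,9,10,0,1 taken → place at 2.
Table: [875, 881, 898, _, _, _, 61, 94, 545, 954, 479]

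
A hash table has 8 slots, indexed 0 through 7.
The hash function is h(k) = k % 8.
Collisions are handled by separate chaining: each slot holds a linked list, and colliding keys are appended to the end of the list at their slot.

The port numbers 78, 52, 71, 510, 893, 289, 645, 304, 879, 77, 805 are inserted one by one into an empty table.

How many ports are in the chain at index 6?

2

Insert 78: h=6, bucket 6 empty → new chain.
Insert 52: h=4, bucket 4 empty → new chain.
Insert 71: h=7, bucket 7 empty → new chain.
Insert 510: h=6, bucket 6 nonempty → append to chain.
Insert 893: h=5, bucket 5 empty → new chain.
Insert 289: h=1, bucket 1 empty → new chain.
Insert 645: h=5, bucket 5 nonempty → append to chain.
Insert 304: h=0, bucket 0 empty → new chain.
Insert 879: h=7, bucket 7 nonempty → append to chain.
Insert 77: h=5, bucket 5 nonempty → append to chain.
Insert 805: h=5, bucket 5 nonempty → append to chain.
Final buckets:
0: 304
1: 289
2: .
3: .
4: 52
5: 893 -> 645 -> 77 -> 805
6: 78 -> 510
7: 71 -> 879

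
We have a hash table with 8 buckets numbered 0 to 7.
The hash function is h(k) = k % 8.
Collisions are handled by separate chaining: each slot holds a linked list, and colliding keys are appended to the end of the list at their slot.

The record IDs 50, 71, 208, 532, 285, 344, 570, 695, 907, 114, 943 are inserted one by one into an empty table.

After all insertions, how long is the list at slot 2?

3

50 → bucket 2
71 → bucket 7
208 → bucket 0
532 → bucket 4
285 → bucket 5
344 → bucket 0 (collision)
570 → bucket 2 (collision)
695 → bucket 7 (collision)
907 → bucket 3
114 → bucket 2 (collision)
943 → bucket 7 (collision)
Final buckets:
0: 208 -> 344
1: ∅
2: 50 -> 570 -> 114
3: 907
4: 532
5: 285
6: ∅
7: 71 -> 695 -> 943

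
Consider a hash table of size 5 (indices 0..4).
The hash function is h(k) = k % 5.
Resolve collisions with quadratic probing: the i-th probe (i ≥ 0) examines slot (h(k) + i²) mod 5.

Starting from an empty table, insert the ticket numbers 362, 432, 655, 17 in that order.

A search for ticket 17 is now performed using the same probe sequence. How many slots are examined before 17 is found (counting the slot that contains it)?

362: h=2 → slot 2
432: h=2, probe 2,3 → slot 3
655: h=0 → slot 0
17: h=2, probe 2,3,1 → slot 1
Table: [655, 17, 362, 432, ∅]
Lookup 17: h=2, probe 2,3,1 → found at 1.

3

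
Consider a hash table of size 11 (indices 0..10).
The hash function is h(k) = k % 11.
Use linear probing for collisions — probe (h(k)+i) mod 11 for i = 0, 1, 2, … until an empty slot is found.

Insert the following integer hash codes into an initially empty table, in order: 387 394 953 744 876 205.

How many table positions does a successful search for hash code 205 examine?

5

387 hashes to 2; slot 2 is free => place at 2.
394 hashes to 9; slot 9 is free => place at 9.
953 hashes to 7; slot 7 is free => place at 7.
744 hashes to 7; 7 taken => place at 8.
876 hashes to 7; 7,8,9 taken => place at 10.
205 hashes to 7; 7,8,9,10 taken => place at 0.
Table: [205, —, 387, —, —, —, —, 953, 744, 394, 876]
Lookup 205: h=7, probe 7,8,9,10,0 → found at 0.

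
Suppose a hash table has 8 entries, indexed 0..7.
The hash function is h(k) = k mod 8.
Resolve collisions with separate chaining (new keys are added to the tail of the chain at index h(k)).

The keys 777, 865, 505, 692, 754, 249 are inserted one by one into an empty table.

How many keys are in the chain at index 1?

4

Insert 777: h=1, bucket 1 empty → new chain.
Insert 865: h=1, bucket 1 nonempty → append to chain.
Insert 505: h=1, bucket 1 nonempty → append to chain.
Insert 692: h=4, bucket 4 empty → new chain.
Insert 754: h=2, bucket 2 empty → new chain.
Insert 249: h=1, bucket 1 nonempty → append to chain.
Final buckets:
0: .
1: 777 -> 865 -> 505 -> 249
2: 754
3: .
4: 692
5: .
6: .
7: .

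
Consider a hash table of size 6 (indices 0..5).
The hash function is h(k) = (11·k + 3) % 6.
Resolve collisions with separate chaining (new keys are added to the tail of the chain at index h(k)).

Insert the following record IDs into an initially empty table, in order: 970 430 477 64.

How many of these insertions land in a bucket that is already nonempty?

970 → bucket 5
430 → bucket 5 (collision)
477 → bucket 0
64 → bucket 5 (collision)
Final buckets:
0: 477
1: -
2: -
3: -
4: -
5: 970 -> 430 -> 64

2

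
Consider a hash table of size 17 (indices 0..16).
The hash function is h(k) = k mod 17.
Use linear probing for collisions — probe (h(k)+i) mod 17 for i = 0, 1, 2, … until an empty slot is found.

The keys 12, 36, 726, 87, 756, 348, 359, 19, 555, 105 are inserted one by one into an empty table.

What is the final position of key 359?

12: h=12 → slot 12
36: h=2 → slot 2
726: h=12, probe 12,13 → slot 13
87: h=2, probe 2,3 → slot 3
756: h=8 → slot 8
348: h=8, probe 8,9 → slot 9
359: h=2, probe 2,3,4 → slot 4
19: h=2, probe 2,3,4,5 → slot 5
555: h=11 → slot 11
105: h=3, probe 3,4,5,6 → slot 6
Table: [-, -, 36, 87, 359, 19, 105, -, 756, 348, -, 555, 12, 726, -, -, -]

4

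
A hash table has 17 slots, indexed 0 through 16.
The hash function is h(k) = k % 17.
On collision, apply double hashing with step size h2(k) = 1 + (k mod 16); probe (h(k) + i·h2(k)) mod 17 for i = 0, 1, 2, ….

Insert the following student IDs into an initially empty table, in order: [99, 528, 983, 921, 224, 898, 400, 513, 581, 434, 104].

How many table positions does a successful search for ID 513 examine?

3

99: h=14 → slot 14
528: h=1 → slot 1
983: h=14, h2=8, probe 14,5 → slot 5
921: h=3 → slot 3
224: h=3, h2=1, probe 3,4 → slot 4
898: h=14, h2=3, probe 14,0 → slot 0
400: h=9 → slot 9
513: h=3, h2=2, probe 3,5,7 → slot 7
581: h=3, h2=6, probe 3,9,15 → slot 15
434: h=9, h2=3, probe 9,12 → slot 12
104: h=2 → slot 2
Table: [898, 528, 104, 921, 224, 983, —, 513, —, 400, —, —, 434, —, 99, 581, —]
Lookup 513: h=3, h2=2, probe 3,5,7 → found at 7.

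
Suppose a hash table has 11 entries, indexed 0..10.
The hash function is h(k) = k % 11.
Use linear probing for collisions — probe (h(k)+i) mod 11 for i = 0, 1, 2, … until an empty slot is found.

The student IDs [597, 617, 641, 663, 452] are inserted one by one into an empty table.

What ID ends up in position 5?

597: h=3 => slot 3
617: h=1 => slot 1
641: h=3, probe 3,4 => slot 4
663: h=3, probe 3,4,5 => slot 5
452: h=1, probe 1,2 => slot 2
Table: [—, 617, 452, 597, 641, 663, —, —, —, —, —]

663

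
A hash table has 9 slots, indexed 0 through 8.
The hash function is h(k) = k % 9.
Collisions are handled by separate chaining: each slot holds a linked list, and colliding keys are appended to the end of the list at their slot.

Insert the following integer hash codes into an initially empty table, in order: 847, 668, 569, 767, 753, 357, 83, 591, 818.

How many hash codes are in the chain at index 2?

847 → bucket 1
668 → bucket 2
569 → bucket 2 (collision)
767 → bucket 2 (collision)
753 → bucket 6
357 → bucket 6 (collision)
83 → bucket 2 (collision)
591 → bucket 6 (collision)
818 → bucket 8
Final buckets:
0: —
1: 847
2: 668 -> 569 -> 767 -> 83
3: —
4: —
5: —
6: 753 -> 357 -> 591
7: —
8: 818

4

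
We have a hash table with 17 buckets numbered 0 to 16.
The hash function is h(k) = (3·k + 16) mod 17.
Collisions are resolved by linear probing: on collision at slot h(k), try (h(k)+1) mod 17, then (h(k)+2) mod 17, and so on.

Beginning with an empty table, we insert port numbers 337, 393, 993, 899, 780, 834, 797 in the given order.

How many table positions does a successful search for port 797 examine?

337 hashes to 7; slot 7 is free → place at 7.
393 hashes to 5; slot 5 is free → place at 5.
993 hashes to 3; slot 3 is free → place at 3.
899 hashes to 10; slot 10 is free → place at 10.
780 hashes to 10; 10 taken → place at 11.
834 hashes to 2; slot 2 is free → place at 2.
797 hashes to 10; 10,11 taken → place at 12.
Table: [-, -, 834, 993, -, 393, -, 337, -, -, 899, 780, 797, -, -, -, -]
Lookup 797: h=10, probe 10,11,12 → found at 12.

3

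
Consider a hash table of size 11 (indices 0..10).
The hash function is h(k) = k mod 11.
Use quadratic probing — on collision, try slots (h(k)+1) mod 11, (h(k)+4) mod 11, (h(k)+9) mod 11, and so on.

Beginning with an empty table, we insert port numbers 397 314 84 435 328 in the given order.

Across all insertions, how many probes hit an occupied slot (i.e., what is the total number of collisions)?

2

397: h=1 => slot 1
314: h=6 => slot 6
84: h=7 => slot 7
435: h=6, probe 6,7,10 => slot 10
328: h=9 => slot 9
Table: [∅, 397, ∅, ∅, ∅, ∅, 314, 84, ∅, 328, 435]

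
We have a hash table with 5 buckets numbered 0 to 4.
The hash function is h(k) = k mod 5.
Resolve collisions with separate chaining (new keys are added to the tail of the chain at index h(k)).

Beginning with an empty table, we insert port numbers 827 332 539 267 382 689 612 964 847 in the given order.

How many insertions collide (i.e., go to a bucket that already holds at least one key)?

827 → bucket 2
332 → bucket 2 (collision)
539 → bucket 4
267 → bucket 2 (collision)
382 → bucket 2 (collision)
689 → bucket 4 (collision)
612 → bucket 2 (collision)
964 → bucket 4 (collision)
847 → bucket 2 (collision)
Final buckets:
0: _
1: _
2: 827 -> 332 -> 267 -> 382 -> 612 -> 847
3: _
4: 539 -> 689 -> 964

7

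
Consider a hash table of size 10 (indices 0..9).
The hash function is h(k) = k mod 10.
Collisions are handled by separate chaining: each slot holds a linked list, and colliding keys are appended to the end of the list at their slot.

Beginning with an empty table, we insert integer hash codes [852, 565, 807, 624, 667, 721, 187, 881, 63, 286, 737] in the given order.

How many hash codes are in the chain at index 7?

852 -> bucket 2
565 -> bucket 5
807 -> bucket 7
624 -> bucket 4
667 -> bucket 7 (collision)
721 -> bucket 1
187 -> bucket 7 (collision)
881 -> bucket 1 (collision)
63 -> bucket 3
286 -> bucket 6
737 -> bucket 7 (collision)
Final buckets:
0: -
1: 721 -> 881
2: 852
3: 63
4: 624
5: 565
6: 286
7: 807 -> 667 -> 187 -> 737
8: -
9: -

4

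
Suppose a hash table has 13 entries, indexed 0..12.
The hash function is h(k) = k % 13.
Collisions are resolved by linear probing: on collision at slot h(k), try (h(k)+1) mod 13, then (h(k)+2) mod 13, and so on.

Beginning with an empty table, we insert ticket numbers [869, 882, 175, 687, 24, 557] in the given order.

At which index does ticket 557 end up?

869 hashes to 11; slot 11 is free => place at 11.
882 hashes to 11; 11 taken => place at 12.
175 hashes to 6; slot 6 is free => place at 6.
687 hashes to 11; 11,12 taken => place at 0.
24 hashes to 11; 11,12,0 taken => place at 1.
557 hashes to 11; 11,12,0,1 taken => place at 2.
Table: [687, 24, 557, _, _, _, 175, _, _, _, _, 869, 882]

2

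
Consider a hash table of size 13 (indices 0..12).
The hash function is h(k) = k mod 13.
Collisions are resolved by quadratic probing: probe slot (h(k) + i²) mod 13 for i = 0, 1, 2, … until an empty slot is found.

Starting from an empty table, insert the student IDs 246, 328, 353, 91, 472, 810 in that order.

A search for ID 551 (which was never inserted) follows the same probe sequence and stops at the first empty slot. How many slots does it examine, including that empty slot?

246: h=12 -> slot 12
328: h=3 -> slot 3
353: h=2 -> slot 2
91: h=0 -> slot 0
472: h=4 -> slot 4
810: h=4, probe 4,5 -> slot 5
Table: [91, —, 353, 328, 472, 810, —, —, —, —, —, —, 246]
Lookup 551: h=5, probe 5,6 → slot 6 empty, not found.

2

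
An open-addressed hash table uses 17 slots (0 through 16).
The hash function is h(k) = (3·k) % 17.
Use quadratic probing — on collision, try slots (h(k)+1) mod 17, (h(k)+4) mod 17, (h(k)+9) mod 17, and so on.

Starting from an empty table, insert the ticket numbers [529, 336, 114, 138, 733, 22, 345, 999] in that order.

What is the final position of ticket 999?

9

529 hashes to 6; slot 6 is free => place at 6.
336 hashes to 5; slot 5 is free => place at 5.
114 hashes to 2; slot 2 is free => place at 2.
138 hashes to 6; 6 taken => place at 7.
733 hashes to 6; 6,7 taken => place at 10.
22 hashes to 15; slot 15 is free => place at 15.
345 hashes to 15; 15 taken => place at 16.
999 hashes to 5; 5,6 taken => place at 9.
Table: [∅, ∅, 114, ∅, ∅, 336, 529, 138, ∅, 999, 733, ∅, ∅, ∅, ∅, 22, 345]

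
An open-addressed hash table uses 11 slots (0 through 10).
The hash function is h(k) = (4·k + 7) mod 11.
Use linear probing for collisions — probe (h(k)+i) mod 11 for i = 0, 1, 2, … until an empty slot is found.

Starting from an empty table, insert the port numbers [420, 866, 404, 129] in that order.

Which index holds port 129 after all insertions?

420 hashes to 4; slot 4 is free => place at 4.
866 hashes to 6; slot 6 is free => place at 6.
404 hashes to 6; 6 taken => place at 7.
129 hashes to 6; 6,7 taken => place at 8.
Table: [., ., ., ., 420, ., 866, 404, 129, ., .]

8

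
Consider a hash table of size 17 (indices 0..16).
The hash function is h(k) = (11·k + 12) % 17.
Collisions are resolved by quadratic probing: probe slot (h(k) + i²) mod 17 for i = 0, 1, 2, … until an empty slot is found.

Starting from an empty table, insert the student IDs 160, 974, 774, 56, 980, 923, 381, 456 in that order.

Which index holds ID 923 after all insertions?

160 hashes to 4; slot 4 is free => place at 4.
974 hashes to 16; slot 16 is free => place at 16.
774 hashes to 9; slot 9 is free => place at 9.
56 hashes to 16; 16 taken => place at 0.
980 hashes to 14; slot 14 is free => place at 14.
923 hashes to 16; 16,0 taken => place at 3.
381 hashes to 4; 4 taken => place at 5.
456 hashes to 13; slot 13 is free => place at 13.
Table: [56, _, _, 923, 160, 381, _, _, _, 774, _, _, _, 456, 980, _, 974]

3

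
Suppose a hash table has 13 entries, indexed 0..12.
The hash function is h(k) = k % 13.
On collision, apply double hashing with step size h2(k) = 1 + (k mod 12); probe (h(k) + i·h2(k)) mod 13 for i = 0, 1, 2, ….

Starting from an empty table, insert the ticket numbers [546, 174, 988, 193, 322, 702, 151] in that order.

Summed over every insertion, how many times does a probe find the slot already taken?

Insert 546: h=0, slot 0 empty → index 0.
Insert 174: h=5, slot 5 empty → index 5.
Insert 988: h=0, h2=5, slots 0,5 occupied → index 10.
Insert 193: h=11, slot 11 empty → index 11.
Insert 322: h=10, h2=11, slot 10 occupied → index 8.
Insert 702: h=0, h2=7, slot 0 occupied → index 7.
Insert 151: h=8, h2=8, slot 8 occupied → index 3.
Table: [546, —, —, 151, —, 174, —, 702, 322, —, 988, 193, —]

5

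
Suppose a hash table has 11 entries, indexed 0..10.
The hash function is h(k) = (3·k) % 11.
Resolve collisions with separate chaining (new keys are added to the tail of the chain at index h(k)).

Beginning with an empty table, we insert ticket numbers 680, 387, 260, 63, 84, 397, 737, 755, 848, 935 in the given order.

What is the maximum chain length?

Insert 680: h=5, bucket 5 empty → new chain.
Insert 387: h=6, bucket 6 empty → new chain.
Insert 260: h=10, bucket 10 empty → new chain.
Insert 63: h=2, bucket 2 empty → new chain.
Insert 84: h=10, bucket 10 nonempty → append to chain.
Insert 397: h=3, bucket 3 empty → new chain.
Insert 737: h=0, bucket 0 empty → new chain.
Insert 755: h=10, bucket 10 nonempty → append to chain.
Insert 848: h=3, bucket 3 nonempty → append to chain.
Insert 935: h=0, bucket 0 nonempty → append to chain.
Final buckets:
0: 737 -> 935
1: ∅
2: 63
3: 397 -> 848
4: ∅
5: 680
6: 387
7: ∅
8: ∅
9: ∅
10: 260 -> 84 -> 755

3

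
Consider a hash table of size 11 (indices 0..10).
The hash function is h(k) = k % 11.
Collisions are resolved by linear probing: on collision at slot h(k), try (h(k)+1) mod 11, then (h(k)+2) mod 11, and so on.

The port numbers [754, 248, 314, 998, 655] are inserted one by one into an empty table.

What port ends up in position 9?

Insert 754: h=6, slot 6 empty → index 6.
Insert 248: h=6, slot 6 occupied → index 7.
Insert 314: h=6, slots 6,7 occupied → index 8.
Insert 998: h=8, slot 8 occupied → index 9.
Insert 655: h=6, slots 6,7,8,9 occupied → index 10.
Table: [., ., ., ., ., ., 754, 248, 314, 998, 655]

998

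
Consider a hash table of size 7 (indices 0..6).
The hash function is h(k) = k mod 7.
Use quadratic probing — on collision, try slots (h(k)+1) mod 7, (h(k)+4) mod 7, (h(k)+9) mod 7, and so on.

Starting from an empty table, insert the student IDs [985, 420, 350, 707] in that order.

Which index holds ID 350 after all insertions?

1

985 hashes to 5; slot 5 is free → place at 5.
420 hashes to 0; slot 0 is free → place at 0.
350 hashes to 0; 0 taken → place at 1.
707 hashes to 0; 0,1 taken → place at 4.
Table: [420, 350, -, -, 707, 985, -]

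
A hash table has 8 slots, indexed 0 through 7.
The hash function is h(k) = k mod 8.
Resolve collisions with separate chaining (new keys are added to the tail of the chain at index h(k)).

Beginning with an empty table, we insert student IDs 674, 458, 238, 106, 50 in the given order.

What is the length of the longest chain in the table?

4

Insert 674: h=2, bucket 2 empty -> new chain.
Insert 458: h=2, bucket 2 nonempty -> append to chain.
Insert 238: h=6, bucket 6 empty -> new chain.
Insert 106: h=2, bucket 2 nonempty -> append to chain.
Insert 50: h=2, bucket 2 nonempty -> append to chain.
Final buckets:
0: .
1: .
2: 674 -> 458 -> 106 -> 50
3: .
4: .
5: .
6: 238
7: .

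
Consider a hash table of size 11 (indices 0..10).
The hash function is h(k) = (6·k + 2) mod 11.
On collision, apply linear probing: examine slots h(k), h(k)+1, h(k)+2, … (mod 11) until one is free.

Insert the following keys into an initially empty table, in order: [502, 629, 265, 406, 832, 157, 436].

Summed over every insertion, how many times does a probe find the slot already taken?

Insert 502: h=0, slot 0 empty -> index 0.
Insert 629: h=3, slot 3 empty -> index 3.
Insert 265: h=8, slot 8 empty -> index 8.
Insert 406: h=7, slot 7 empty -> index 7.
Insert 832: h=0, slot 0 occupied -> index 1.
Insert 157: h=9, slot 9 empty -> index 9.
Insert 436: h=0, slots 0,1 occupied -> index 2.
Table: [502, 832, 436, 629, -, -, -, 406, 265, 157, -]

3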